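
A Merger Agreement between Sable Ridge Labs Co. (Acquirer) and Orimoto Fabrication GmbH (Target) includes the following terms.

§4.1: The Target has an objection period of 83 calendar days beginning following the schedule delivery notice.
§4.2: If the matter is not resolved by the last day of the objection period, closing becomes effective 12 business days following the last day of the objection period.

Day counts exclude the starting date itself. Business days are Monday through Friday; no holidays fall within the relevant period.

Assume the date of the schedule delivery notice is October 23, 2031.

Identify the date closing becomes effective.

The last day of the objection period: October 23, 2031 + 83 days = January 14, 2032.
The date closing becomes effective: counting 12 business days from Wednesday, January 14, 2032 (Jan 15, Jan 16, Jan 19, Jan 20, …, Jan 28, Jan 29, Jan 30, skipping weekends) reaches Friday, January 30, 2032.

January 30, 2032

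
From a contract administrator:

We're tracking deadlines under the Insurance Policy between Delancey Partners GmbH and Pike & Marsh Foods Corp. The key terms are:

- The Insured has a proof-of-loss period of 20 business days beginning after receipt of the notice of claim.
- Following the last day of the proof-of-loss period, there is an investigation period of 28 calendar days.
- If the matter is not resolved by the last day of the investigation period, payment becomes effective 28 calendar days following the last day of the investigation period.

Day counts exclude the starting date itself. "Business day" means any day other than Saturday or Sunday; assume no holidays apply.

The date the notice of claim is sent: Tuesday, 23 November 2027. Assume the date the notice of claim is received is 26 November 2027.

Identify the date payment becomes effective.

From Friday, 26 November 2027, 20 business days (Nov 29, Nov 30, Dec 1, Dec 2, …, Dec 22, Dec 23, Dec 24, skipping weekends) brings us to Friday, 24 December 2027, which is the last day of the proof-of-loss period.
The last day of the investigation period: 28 calendar days after 24 December 2027 is 21 January 2028.
The date payment becomes effective: 21 January 2028 + 28 days = 18 February 2028.

18 February 2028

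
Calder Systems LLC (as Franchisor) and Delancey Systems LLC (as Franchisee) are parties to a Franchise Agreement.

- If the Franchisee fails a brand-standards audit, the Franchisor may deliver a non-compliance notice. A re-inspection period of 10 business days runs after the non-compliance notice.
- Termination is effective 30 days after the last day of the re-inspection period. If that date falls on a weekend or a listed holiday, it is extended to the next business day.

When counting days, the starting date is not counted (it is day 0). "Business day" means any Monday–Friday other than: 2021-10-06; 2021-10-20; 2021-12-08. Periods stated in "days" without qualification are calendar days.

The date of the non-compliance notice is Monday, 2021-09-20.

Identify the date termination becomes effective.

The last day of the re-inspection period: counting 10 business days from Monday, 2021-09-20 (Sep 21, Sep 22, Sep 23, Sep 24, Sep 27, Sep 28, Sep 29, Sep 30, Oct 1, Oct 4, skipping weekends) reaches Monday, 2021-10-04.
The date termination becomes effective: 2021-10-04 + 30 days = 2021-11-03. 2021-11-03 is a Wednesday and is not a listed holiday, so no roll-forward applies.

2021-11-03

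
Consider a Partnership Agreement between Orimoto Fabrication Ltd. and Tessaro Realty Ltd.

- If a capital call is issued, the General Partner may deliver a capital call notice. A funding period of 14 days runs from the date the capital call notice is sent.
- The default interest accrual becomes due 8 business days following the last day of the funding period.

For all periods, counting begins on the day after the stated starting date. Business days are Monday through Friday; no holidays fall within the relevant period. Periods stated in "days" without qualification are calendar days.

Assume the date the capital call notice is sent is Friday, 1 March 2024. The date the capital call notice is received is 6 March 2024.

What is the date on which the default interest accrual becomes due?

Adding 14 calendar days to 1 March 2024 gives 15 March 2024, which is the last day of the funding period.
The date on which the default interest accrual becomes due: counting 8 business days from Friday, 15 March 2024 (Mar 18, Mar 19, Mar 20, Mar 21, Mar 22, Mar 25, Mar 26, Mar 27, skipping weekends) reaches Wednesday, 27 March 2024.

27 March 2024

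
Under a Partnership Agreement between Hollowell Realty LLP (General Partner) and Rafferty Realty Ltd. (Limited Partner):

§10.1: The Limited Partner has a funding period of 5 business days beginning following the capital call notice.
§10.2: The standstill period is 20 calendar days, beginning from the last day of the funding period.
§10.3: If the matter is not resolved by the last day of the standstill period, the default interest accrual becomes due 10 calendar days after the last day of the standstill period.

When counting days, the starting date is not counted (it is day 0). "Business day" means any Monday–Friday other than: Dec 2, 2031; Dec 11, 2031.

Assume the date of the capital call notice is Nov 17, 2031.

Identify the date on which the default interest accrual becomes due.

The last day of the funding period: counting 5 business days from Monday, Nov 17, 2031 (Nov 18, Nov 19, Nov 20, Nov 21, Nov 24, skipping weekends) reaches Monday, Nov 24, 2031.
The last day of the standstill period: Nov 24, 2031 + 20 days = Dec 14, 2031.
The date on which the default interest accrual becomes due: 10 calendar days after Dec 14, 2031 is Dec 24, 2031.

Dec 24, 2031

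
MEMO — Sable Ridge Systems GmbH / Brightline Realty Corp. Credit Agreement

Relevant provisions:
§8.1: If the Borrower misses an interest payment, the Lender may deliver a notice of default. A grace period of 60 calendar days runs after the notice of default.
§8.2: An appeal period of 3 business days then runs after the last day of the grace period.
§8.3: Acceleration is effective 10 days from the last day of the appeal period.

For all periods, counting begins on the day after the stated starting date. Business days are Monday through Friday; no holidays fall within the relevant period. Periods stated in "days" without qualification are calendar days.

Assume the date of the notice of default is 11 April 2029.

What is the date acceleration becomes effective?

23 June 2029

Adding 60 calendar days to 11 April 2029 gives 10 June 2029, which is the last day of the grace period.
The last day of the appeal period: counting 3 business days from Sunday, 10 June 2029 (Jun 11, Jun 12, Jun 13, skipping weekends) reaches Wednesday, 13 June 2029.
The date acceleration becomes effective: 10 calendar days after 13 June 2029 is 23 June 2029.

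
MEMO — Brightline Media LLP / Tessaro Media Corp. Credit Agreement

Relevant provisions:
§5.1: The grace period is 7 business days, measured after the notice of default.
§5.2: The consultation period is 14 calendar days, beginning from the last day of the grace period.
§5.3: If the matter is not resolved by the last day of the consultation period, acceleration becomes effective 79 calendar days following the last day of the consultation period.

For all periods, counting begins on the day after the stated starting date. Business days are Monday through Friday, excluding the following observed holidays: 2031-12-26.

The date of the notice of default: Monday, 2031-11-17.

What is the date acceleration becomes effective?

The last day of the grace period: counting 7 business days from Monday, 2031-11-17 (Nov 18, Nov 19, Nov 20, Nov 21, Nov 24, Nov 25, Nov 26, skipping weekends) reaches Wednesday, 2031-11-26.
Adding 14 calendar days to 2031-11-26 gives 2031-12-10, which is the last day of the consultation period.
The date acceleration becomes effective: 79 calendar days after 2031-12-10 is 2032-02-27.

2032-02-27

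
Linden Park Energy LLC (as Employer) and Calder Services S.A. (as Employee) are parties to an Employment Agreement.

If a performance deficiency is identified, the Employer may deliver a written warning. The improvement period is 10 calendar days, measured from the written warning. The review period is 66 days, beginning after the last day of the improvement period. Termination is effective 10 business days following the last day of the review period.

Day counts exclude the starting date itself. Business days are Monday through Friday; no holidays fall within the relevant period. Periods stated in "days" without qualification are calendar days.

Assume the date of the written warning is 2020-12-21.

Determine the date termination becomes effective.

2021-03-19

Adding 10 calendar days to 2020-12-21 gives 2020-12-31, which is the last day of the improvement period.
Adding 66 calendar days to 2020-12-31 gives 2021-03-07, which is the last day of the review period.
The date termination becomes effective: counting 10 business days from Sunday, 2021-03-07 (Mar 8, Mar 9, Mar 10, Mar 11, Mar 12, Mar 15, Mar 16, Mar 17, Mar 18, Mar 19, skipping weekends) reaches Friday, 2021-03-19.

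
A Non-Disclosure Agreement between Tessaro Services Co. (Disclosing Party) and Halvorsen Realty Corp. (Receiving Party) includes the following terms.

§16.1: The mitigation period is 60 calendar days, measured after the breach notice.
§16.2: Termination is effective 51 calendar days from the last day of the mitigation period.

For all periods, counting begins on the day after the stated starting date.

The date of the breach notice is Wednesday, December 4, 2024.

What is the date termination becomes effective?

March 25, 2025

Adding 60 calendar days to December 4, 2024 gives February 2, 2025, which is the last day of the mitigation period.
The date termination becomes effective: February 2, 2025 + 51 days = March 25, 2025.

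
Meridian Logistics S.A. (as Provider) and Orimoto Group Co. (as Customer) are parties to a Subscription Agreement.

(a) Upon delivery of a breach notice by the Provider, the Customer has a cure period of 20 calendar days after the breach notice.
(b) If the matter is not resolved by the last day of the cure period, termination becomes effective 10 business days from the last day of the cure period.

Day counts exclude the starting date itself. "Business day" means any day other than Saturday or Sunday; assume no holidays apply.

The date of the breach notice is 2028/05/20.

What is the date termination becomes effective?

2028/06/23

The last day of the cure period: 20 calendar days after 2028/05/20 is 2028/06/09.
The date termination becomes effective: 10 business days after Friday, 2028/06/09, skipping weekends — Jun 12, Jun 13, Jun 14, Jun 15, Jun 16, Jun 19, Jun 20, Jun 21, Jun 22, Jun 23 — lands on Friday, 2028/06/23.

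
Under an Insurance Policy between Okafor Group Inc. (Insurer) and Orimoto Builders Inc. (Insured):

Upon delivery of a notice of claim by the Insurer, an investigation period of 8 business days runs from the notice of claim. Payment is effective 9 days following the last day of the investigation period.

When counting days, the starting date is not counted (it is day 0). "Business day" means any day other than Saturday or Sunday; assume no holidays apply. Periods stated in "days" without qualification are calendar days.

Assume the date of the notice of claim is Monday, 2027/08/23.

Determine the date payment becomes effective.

From Monday, 2027/08/23, 8 business days (Aug 24, Aug 25, Aug 26, Aug 27, Aug 30, Aug 31, Sep 1, Sep 2, skipping weekends) brings us to Thursday, 2027/09/02, which is the last day of the investigation period.
The date payment becomes effective: 2027/09/02 + 9 days = 2027/09/11.

2027/09/11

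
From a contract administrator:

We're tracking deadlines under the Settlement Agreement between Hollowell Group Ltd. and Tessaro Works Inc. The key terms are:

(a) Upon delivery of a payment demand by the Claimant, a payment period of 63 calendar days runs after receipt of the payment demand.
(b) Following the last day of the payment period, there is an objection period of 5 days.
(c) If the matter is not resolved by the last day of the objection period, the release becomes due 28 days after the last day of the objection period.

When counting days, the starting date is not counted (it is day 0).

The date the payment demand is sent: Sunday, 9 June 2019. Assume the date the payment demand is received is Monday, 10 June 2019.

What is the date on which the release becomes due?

14 September 2019

The last day of the payment period: 10 June 2019 + 63 days = 12 August 2019.
The last day of the objection period: 12 August 2019 + 5 days = 17 August 2019.
The date on which the release becomes due: 28 calendar days after 17 August 2019 is 14 September 2019.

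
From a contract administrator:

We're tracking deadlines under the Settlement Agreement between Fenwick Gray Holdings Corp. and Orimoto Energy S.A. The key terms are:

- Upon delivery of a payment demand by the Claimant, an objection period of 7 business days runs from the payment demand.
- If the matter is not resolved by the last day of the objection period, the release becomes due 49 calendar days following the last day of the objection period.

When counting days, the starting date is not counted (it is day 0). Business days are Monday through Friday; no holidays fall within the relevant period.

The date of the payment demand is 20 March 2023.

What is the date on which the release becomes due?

17 May 2023

The last day of the objection period: counting 7 business days from Monday, 20 March 2023 (Mar 21, Mar 22, Mar 23, Mar 24, Mar 27, Mar 28, Mar 29, skipping weekends) reaches Wednesday, 29 March 2023.
The date on which the release becomes due: 49 calendar days after 29 March 2023 is 17 May 2023.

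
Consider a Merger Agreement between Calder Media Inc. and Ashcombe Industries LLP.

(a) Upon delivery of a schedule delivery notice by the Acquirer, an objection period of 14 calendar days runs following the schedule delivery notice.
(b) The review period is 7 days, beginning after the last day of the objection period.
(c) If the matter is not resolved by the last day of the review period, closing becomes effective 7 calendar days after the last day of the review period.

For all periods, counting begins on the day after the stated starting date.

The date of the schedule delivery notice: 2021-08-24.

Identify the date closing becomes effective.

Adding 14 calendar days to 2021-08-24 gives 2021-09-07, which is the last day of the objection period.
The last day of the review period: 2021-09-07 + 7 days = 2021-09-14.
The date closing becomes effective: 2021-09-14 + 7 days = 2021-09-21.

2021-09-21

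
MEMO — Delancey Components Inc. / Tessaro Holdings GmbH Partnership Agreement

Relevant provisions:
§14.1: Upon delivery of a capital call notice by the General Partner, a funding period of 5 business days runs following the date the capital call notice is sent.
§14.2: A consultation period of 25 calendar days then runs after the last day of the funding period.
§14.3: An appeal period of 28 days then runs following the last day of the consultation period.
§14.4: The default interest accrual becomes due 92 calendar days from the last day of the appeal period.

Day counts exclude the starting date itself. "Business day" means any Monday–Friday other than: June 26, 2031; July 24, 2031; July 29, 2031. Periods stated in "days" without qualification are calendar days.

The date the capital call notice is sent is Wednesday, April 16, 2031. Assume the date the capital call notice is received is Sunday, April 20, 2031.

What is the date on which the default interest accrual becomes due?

September 15, 2031

The last day of the funding period: 5 business days after Wednesday, April 16, 2031, skipping weekends — Apr 17, Apr 18, Apr 21, Apr 22, Apr 23 — lands on Wednesday, April 23, 2031.
The last day of the consultation period: 25 calendar days after April 23, 2031 is May 18, 2031.
The last day of the appeal period: May 18, 2031 + 28 days = June 15, 2031.
The date on which the default interest accrual becomes due: 92 calendar days after June 15, 2031 is September 15, 2031.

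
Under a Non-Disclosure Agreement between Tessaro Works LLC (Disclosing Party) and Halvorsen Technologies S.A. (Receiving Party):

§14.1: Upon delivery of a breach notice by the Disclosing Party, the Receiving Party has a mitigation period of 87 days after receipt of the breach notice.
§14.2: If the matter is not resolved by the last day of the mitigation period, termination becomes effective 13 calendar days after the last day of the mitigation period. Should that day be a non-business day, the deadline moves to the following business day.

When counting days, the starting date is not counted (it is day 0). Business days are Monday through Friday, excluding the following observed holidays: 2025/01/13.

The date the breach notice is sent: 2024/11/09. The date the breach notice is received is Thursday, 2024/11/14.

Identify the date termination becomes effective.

2025/02/24

The last day of the mitigation period: 87 calendar days after 2024/11/14 is 2025/02/09.
The date termination becomes effective: 2025/02/09 + 13 days = 2025/02/22. That falls on a Saturday, so it rolls to the next business day, Monday, 2025/02/24.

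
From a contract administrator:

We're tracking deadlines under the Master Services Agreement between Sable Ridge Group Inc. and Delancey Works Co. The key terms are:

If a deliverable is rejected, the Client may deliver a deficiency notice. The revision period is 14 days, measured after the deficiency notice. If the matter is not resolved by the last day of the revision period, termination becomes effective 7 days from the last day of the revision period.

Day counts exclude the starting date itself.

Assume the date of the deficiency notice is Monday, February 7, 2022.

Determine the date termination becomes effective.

Adding 14 calendar days to February 7, 2022 gives February 21, 2022, which is the last day of the revision period.
The date termination becomes effective: February 21, 2022 + 7 days = February 28, 2022.

February 28, 2022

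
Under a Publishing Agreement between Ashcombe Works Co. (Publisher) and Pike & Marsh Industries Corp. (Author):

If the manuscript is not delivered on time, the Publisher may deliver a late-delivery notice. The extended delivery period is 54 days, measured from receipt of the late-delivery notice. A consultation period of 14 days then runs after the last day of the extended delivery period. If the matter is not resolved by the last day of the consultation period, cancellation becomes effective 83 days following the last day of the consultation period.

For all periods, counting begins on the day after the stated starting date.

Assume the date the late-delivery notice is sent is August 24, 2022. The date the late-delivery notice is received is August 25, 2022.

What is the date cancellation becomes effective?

January 23, 2023

The last day of the extended delivery period: 54 calendar days after August 25, 2022 is October 18, 2022.
Adding 14 calendar days to October 18, 2022 gives November 1, 2022, which is the last day of the consultation period.
The date cancellation becomes effective: November 1, 2022 + 83 days = January 23, 2023.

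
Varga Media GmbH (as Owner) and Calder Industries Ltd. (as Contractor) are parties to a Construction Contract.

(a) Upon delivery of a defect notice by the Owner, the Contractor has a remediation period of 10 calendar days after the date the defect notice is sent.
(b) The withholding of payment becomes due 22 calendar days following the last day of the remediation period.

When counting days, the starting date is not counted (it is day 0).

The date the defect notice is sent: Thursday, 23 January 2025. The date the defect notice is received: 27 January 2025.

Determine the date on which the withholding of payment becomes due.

24 February 2025

Adding 10 calendar days to 23 January 2025 gives 2 February 2025, which is the last day of the remediation period.
The date on which the withholding of payment becomes due: 2 February 2025 + 22 days = 24 February 2025.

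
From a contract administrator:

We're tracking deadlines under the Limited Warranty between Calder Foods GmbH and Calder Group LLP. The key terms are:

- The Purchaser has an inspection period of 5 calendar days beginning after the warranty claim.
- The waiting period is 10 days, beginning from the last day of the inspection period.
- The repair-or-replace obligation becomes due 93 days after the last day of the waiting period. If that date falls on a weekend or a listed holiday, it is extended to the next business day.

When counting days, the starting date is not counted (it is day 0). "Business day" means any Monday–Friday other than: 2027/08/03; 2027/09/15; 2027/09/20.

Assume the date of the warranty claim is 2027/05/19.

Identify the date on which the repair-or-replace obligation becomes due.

The last day of the inspection period: 5 calendar days after 2027/05/19 is 2027/05/24.
Adding 10 calendar days to 2027/05/24 gives 2027/06/03, which is the last day of the waiting period.
The date on which the repair-or-replace obligation becomes due: 93 calendar days after 2027/06/03 is 2027/09/04. That falls on a Saturday, so it rolls to the next business day, Monday, 2027/09/06.

2027/09/06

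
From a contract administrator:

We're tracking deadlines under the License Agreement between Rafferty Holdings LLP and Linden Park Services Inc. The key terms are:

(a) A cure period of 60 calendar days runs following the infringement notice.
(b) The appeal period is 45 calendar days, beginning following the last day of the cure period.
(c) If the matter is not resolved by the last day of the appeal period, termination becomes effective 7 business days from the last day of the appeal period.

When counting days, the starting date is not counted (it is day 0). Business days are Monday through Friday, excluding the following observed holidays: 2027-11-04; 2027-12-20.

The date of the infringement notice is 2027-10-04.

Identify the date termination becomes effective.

2028-01-26

The last day of the cure period: 2027-10-04 + 60 days = 2027-12-03.
The last day of the appeal period: 45 calendar days after 2027-12-03 is 2028-01-17.
The date termination becomes effective: 7 business days after Monday, 2028-01-17, skipping weekends — Jan 18, Jan 19, Jan 20, Jan 21, Jan 24, Jan 25, Jan 26 — lands on Wednesday, 2028-01-26.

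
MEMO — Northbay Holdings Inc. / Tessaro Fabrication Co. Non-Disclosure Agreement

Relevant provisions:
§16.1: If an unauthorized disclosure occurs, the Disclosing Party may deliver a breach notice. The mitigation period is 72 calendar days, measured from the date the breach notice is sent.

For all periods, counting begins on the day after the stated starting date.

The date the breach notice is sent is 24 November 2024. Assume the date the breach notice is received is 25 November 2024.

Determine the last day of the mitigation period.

The last day of the mitigation period: 24 November 2024 + 72 days = 4 February 2025.

4 February 2025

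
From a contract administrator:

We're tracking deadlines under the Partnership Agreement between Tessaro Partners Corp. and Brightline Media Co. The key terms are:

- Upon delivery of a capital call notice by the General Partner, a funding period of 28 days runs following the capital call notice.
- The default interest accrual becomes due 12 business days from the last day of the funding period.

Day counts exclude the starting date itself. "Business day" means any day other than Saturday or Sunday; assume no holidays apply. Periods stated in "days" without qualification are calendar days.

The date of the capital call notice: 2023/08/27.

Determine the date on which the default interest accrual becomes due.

The last day of the funding period: 28 calendar days after 2023/08/27 is 2023/09/24.
The date on which the default interest accrual becomes due: counting 12 business days from Sunday, 2023/09/24 (Sep 25, Sep 26, Sep 27, Sep 28, …, Oct 6, Oct 9, Oct 10, skipping weekends) reaches Tuesday, 2023/10/10.

2023/10/10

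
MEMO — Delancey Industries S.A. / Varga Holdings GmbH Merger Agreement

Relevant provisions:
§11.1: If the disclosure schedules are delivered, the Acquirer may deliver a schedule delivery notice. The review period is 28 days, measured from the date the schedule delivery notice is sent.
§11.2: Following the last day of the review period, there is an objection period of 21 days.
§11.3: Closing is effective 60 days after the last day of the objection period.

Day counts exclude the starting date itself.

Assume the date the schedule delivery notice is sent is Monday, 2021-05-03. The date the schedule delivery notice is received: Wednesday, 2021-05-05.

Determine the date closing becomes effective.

2021-08-20

Adding 28 calendar days to 2021-05-03 gives 2021-05-31, which is the last day of the review period.
Adding 21 calendar days to 2021-05-31 gives 2021-06-21, which is the last day of the objection period.
The date closing becomes effective: 60 calendar days after 2021-06-21 is 2021-08-20.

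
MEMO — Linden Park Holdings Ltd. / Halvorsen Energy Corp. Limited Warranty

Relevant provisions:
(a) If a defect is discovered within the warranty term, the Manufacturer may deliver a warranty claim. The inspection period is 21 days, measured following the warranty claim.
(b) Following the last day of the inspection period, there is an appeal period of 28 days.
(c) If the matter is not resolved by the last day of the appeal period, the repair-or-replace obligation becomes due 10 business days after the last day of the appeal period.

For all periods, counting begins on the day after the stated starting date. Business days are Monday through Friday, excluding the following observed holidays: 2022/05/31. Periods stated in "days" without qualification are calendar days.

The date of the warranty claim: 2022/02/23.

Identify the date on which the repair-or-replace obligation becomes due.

2022/04/27

The last day of the inspection period: 2022/02/23 + 21 days = 2022/03/16.
The last day of the appeal period: 28 calendar days after 2022/03/16 is 2022/04/13.
The date on which the repair-or-replace obligation becomes due: 10 business days after Wednesday, 2022/04/13, skipping weekends — Apr 14, Apr 15, Apr 18, Apr 19, Apr 20, Apr 21, Apr 22, Apr 25, Apr 26, Apr 27 — lands on Wednesday, 2022/04/27.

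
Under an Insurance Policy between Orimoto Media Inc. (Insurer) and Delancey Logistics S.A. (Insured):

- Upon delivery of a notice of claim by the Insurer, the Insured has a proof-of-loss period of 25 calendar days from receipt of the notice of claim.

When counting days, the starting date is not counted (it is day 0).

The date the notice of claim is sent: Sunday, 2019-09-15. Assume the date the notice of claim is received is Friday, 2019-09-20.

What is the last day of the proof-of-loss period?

Adding 25 calendar days to 2019-09-20 gives 2019-10-15, which is the last day of the proof-of-loss period.

2019-10-15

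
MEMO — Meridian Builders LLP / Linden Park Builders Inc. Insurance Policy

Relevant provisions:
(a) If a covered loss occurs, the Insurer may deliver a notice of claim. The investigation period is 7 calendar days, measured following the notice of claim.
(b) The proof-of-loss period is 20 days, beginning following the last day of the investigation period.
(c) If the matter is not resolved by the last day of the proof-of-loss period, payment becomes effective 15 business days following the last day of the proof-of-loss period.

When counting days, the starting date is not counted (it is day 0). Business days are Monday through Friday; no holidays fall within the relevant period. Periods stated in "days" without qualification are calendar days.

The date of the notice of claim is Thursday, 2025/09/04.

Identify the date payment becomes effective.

2025/10/22

Adding 7 calendar days to 2025/09/04 gives 2025/09/11, which is the last day of the investigation period.
Adding 20 calendar days to 2025/09/11 gives 2025/10/01, which is the last day of the proof-of-loss period.
The date payment becomes effective: 15 business days after Wednesday, 2025/10/01, skipping weekends — Oct 2, Oct 3, Oct 6, Oct 7, …, Oct 20, Oct 21, Oct 22 — lands on Wednesday, 2025/10/22.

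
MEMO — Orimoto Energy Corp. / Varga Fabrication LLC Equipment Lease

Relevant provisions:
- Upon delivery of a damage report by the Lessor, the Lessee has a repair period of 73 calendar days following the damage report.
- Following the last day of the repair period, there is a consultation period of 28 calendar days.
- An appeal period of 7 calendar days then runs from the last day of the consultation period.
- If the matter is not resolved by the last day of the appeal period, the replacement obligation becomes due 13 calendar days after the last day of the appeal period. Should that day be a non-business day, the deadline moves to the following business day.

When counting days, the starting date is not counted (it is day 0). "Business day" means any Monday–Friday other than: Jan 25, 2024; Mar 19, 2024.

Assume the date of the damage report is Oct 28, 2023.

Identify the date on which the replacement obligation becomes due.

Feb 26, 2024

The last day of the repair period: Oct 28, 2023 + 73 days = Jan 9, 2024.
Adding 28 calendar days to Jan 9, 2024 gives Feb 6, 2024, which is the last day of the consultation period.
Adding 7 calendar days to Feb 6, 2024 gives Feb 13, 2024, which is the last day of the appeal period.
The date on which the replacement obligation becomes due: 13 calendar days after Feb 13, 2024 is Feb 26, 2024. Feb 26, 2024 is a Monday and is not a listed holiday, so no roll-forward applies.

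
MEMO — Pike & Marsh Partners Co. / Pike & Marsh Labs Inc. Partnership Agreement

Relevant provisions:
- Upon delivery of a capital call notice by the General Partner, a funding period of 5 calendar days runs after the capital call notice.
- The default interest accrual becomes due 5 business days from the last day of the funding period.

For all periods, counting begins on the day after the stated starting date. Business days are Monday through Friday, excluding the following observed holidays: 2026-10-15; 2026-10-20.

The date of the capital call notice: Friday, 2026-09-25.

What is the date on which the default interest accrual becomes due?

2026-10-07

The last day of the funding period: 5 calendar days after 2026-09-25 is 2026-09-30.
The date on which the default interest accrual becomes due: 5 business days after Wednesday, 2026-09-30, skipping weekends — Oct 1, Oct 2, Oct 5, Oct 6, Oct 7 — lands on Wednesday, 2026-10-07.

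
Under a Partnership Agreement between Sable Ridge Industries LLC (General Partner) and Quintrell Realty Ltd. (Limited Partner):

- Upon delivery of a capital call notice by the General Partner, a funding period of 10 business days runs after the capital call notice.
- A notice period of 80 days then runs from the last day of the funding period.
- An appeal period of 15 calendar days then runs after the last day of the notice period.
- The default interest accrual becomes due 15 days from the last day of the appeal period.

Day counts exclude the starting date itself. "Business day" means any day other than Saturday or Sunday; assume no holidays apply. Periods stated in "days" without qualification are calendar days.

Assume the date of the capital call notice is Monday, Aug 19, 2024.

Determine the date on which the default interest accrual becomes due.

The last day of the funding period: 10 business days after Monday, Aug 19, 2024, skipping weekends — Aug 20, Aug 21, Aug 22, Aug 23, Aug 26, Aug 27, Aug 28, Aug 29, Aug 30, Sep 2 — lands on Monday, Sep 2, 2024.
The last day of the notice period: 80 calendar days after Sep 2, 2024 is Nov 21, 2024.
The last day of the appeal period: 15 calendar days after Nov 21, 2024 is Dec 6, 2024.
Adding 15 calendar days to Dec 6, 2024 gives Dec 21, 2024, which is the date on which the default interest accrual becomes due.

Dec 21, 2024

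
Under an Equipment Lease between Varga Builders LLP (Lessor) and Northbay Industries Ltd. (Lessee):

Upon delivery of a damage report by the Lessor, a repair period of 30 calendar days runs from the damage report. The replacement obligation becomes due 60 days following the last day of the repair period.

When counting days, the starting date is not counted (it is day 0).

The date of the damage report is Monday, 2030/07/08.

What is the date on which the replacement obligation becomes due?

2030/10/06

The last day of the repair period: 30 calendar days after 2030/07/08 is 2030/08/07.
The date on which the replacement obligation becomes due: 2030/08/07 + 60 days = 2030/10/06.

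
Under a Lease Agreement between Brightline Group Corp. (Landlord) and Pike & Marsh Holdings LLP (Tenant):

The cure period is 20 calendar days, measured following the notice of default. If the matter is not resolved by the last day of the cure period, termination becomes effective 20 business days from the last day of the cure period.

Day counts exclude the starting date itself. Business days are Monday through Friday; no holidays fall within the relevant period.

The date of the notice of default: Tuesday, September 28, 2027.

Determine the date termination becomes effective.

Adding 20 calendar days to September 28, 2027 gives October 18, 2027, which is the last day of the cure period.
The date termination becomes effective: 20 business days after Monday, October 18, 2027, skipping weekends — Oct 19, Oct 20, Oct 21, Oct 22, …, Nov 11, Nov 12, Nov 15 — lands on Monday, November 15, 2027.

November 15, 2027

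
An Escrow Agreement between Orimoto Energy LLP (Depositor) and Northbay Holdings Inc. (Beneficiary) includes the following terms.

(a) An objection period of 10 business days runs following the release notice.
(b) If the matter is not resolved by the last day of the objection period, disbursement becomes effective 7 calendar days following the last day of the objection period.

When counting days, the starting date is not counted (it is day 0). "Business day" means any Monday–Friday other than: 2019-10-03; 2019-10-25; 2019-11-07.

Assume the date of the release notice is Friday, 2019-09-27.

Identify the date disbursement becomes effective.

2019-10-21

The last day of the objection period: counting 10 business days from Friday, 2019-09-27 (Sep 30, Oct 1, Oct 2, Oct 4, Oct 7, Oct 8, Oct 9, Oct 10, Oct 11, Oct 14, skipping weekends and the listed holiday on Oct 3) reaches Monday, 2019-10-14.
The date disbursement becomes effective: 2019-10-14 + 7 days = 2019-10-21.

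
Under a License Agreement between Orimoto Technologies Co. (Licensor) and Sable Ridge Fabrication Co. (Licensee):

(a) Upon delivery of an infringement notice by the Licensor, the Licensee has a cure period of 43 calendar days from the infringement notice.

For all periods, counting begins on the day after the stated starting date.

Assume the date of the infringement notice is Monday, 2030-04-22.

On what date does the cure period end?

2030-06-04

Adding 43 calendar days to 2030-04-22 gives 2030-06-04, which is the last day of the cure period.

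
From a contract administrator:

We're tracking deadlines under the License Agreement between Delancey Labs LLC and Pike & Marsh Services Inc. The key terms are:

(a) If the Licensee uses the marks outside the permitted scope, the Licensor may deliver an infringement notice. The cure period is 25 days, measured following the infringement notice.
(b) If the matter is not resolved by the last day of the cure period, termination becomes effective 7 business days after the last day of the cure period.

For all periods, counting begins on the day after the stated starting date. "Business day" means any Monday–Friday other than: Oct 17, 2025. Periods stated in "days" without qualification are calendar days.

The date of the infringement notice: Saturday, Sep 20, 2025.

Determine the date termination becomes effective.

Oct 27, 2025

The last day of the cure period: 25 calendar days after Sep 20, 2025 is Oct 15, 2025.
From Wednesday, Oct 15, 2025, 7 business days (Oct 16, Oct 20, Oct 21, Oct 22, Oct 23, Oct 24, Oct 27, skipping weekends and the listed holiday on Oct 17) brings us to Monday, Oct 27, 2025, which is the date termination becomes effective.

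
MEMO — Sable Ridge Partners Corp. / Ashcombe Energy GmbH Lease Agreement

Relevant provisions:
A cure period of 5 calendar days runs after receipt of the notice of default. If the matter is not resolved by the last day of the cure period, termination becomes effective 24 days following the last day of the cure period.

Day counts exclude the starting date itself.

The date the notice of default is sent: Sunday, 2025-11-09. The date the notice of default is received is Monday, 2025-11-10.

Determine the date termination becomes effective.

2025-12-09

The last day of the cure period: 5 calendar days after 2025-11-10 is 2025-11-15.
The date termination becomes effective: 2025-11-15 + 24 days = 2025-12-09.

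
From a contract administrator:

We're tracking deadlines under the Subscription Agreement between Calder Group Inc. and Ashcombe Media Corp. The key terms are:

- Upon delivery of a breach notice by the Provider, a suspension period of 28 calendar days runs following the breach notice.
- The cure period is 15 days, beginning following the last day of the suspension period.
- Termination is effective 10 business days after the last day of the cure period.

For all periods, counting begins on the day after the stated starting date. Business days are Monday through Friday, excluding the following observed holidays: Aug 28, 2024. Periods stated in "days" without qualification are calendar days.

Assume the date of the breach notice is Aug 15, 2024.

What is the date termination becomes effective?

Oct 11, 2024

The last day of the suspension period: Aug 15, 2024 + 28 days = Sep 12, 2024.
The last day of the cure period: 15 calendar days after Sep 12, 2024 is Sep 27, 2024.
The date termination becomes effective: counting 10 business days from Friday, Sep 27, 2024 (Sep 30, Oct 1, Oct 2, Oct 3, Oct 4, Oct 7, Oct 8, Oct 9, Oct 10, Oct 11, skipping weekends) reaches Friday, Oct 11, 2024.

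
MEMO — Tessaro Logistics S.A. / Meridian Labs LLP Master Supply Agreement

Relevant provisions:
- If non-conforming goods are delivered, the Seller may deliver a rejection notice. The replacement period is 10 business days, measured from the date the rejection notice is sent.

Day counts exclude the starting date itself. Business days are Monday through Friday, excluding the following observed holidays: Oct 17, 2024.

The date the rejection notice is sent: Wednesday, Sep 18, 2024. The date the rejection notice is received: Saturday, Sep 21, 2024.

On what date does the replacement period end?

From Wednesday, Sep 18, 2024, 10 business days (Sep 19, Sep 20, Sep 23, Sep 24, Sep 25, Sep 26, Sep 27, Sep 30, Oct 1, Oct 2, skipping weekends) brings us to Wednesday, Oct 2, 2024, which is the last day of the replacement period.

Oct 2, 2024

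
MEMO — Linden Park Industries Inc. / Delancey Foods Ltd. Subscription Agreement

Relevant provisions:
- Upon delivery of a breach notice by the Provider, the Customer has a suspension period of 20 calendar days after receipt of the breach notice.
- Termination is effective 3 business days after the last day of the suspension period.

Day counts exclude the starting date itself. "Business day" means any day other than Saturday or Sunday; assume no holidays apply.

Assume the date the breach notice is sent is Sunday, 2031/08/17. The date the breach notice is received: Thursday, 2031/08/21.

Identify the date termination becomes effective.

2031/09/15

The last day of the suspension period: 2031/08/21 + 20 days = 2031/09/10.
From Wednesday, 2031/09/10, 3 business days (Sep 11, Sep 12, Sep 15, skipping weekends) brings us to Monday, 2031/09/15, which is the date termination becomes effective.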